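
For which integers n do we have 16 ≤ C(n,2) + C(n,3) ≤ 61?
5, 6, 7

Explanation: C(4,2)+C(4,3)=10; C(5,2)+C(5,3)=20; C(6,2)+C(6,3)=35; C(7,2)+C(7,3)=56; C(8,2)+C(8,3)=84. So valid n = 5, 6, 7.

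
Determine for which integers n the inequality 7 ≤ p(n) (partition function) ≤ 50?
Tabulating p(n) via p(n) = p(n−1) + p(n−2) − p(n−5) − p(n−7) + …: p(4)=5; p(5)=7; p(6)=11; p(7)=15; p(8)=22; p(9)=30; p(10)=42; p(11)=56. So valid n = 5, 6, 7, 8, 9, 10.
Final answer: 5, 6, 7, 8, 9, 10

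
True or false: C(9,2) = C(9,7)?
True

Solution: C(9,2) = C(9,9-2) by the symmetry property; both equal 36.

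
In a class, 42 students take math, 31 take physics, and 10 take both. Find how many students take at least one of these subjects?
63

Reasoning: |A∪B| = |A|+|B|-|A∩B| = 42+31-10 = 63.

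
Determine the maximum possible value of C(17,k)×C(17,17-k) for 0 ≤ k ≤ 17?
590,976,100

Reasoning: C(17,k)·C(17,17-k) = C(17,k)², maximised at the centre k = 8: C(17,8)² = 590,976,100.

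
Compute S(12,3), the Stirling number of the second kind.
Using the Stirling recurrence: S(n,k) = k·S(n-1,k) + S(n-1,k-1)
S(12,3) = 3·S(11,3) + S(11,2)
         = 3·28501 + 1023
         = 85503 + 1023
         = 86,526
Final answer: 86,526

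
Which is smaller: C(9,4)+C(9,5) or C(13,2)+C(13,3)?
First=252, Second=364.

Answer: C(9,4)+C(9,5)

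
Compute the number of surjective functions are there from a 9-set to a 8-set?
Onto functions = 8! × S(9,8)
First compute S(9,8) via recurrence:
Using the Stirling recurrence: S(n,k) = k·S(n-1,k) + S(n-1,k-1)
S(9,8) = 8·S(8,8) + S(8,7)
         = 8·1 + 28
         = 8 + 28
         = 36
Then: 40320 × 36 = 1,451,520

Answer: 1,451,520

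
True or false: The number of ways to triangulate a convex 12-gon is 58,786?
False

Explanation: Triangulations of a convex 12-gon are counted by the Catalan number C_10: C_10 = C(20,10)/(10+1) = 184,756/11 = 16,796.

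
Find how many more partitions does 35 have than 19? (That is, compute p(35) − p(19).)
14,393

Reasoning: Pentagonal recurrence p(n) = p(n−1) + p(n−2) − p(n−5) − p(n−7) + …: p(35) = p(34) + p(33) − p(30) − p(28) + p(23) + p(20) − p(13) − p(9) + p(0) = 12,310 + 10,143 − 5,604 − 3,718 + 1,255 + 627 − 101 − 30 + 1 = 14,883.
p(19) = p(18) + p(17) − p(14) − p(12) + p(7) + p(4) = 385 + 297 − 135 − 77 + 15 + 5 = 490.
Difference = 14,883 − 490 = 14,393.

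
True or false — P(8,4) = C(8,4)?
P(8,4) = 1,680 but C(8,4) = 70; they differ by a factor of 4! = 24, so the statement does not hold.

Answer: False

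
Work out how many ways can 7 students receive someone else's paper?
Using D(n) = (n-1)[D(n-1) + D(n-2)]:
D(7) = (7-1) × [D(6) + D(5)]
      = 6 × [265 + 44]
      = 6 × 309
      = 1,854
Final answer: 1,854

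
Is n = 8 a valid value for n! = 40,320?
8! = 8·7! = 8·5,040 = 40,320, which equals 40,320.

Answer: Yes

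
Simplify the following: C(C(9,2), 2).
630

Working:
C(9,2) = 36, then C(36, 2) = 630.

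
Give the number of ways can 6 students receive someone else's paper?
265

Working:
Using D(n) = (n-1)[D(n-1) + D(n-2)]:
D(6) = (6-1) × [D(5) + D(4)]
      = 5 × [44 + 9]
      = 5 × 53
      = 265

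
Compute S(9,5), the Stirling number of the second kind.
6,951

Reasoning: Using the Stirling recurrence: S(n,k) = k·S(n-1,k) + S(n-1,k-1)
S(9,5) = 5·S(8,5) + S(8,4)
         = 5·1050 + 1701
         = 5250 + 1701
         = 6,951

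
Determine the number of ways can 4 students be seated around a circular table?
Circular arrangements: (4-1)! = 6.

Answer: 6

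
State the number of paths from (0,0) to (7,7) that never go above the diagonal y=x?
429

Counted by the Catalan number C_7: C_7 = C(14,7)/(7+1) = 3,432/8 = 429.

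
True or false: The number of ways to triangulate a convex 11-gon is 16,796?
Triangulations of a convex 11-gon are counted by the Catalan number C_9: C_9 = C(18,9)/(9+1) = 48,620/10 = 4,862.
Final answer: False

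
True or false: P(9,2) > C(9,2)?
P(9,2) = 72 and C(9,2) = 36; P(n,r) = r! × C(n,r) so P > C whenever r ≥ 2.
Final answer: True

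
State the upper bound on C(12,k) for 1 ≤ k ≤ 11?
C(12,k) is maximised at the centre of the row: C(12,6) = 924.
Final answer: 924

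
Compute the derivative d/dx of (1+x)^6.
Using the power rule: d/dx (1+x)^6 = 6(1+x)^{5}.
Final answer: 6(1+x)^5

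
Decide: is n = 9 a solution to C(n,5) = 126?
Yes

Reasoning: C(9,5) = 9·8·7·6·5/5! = 15,120/120 = 126, which equals 126.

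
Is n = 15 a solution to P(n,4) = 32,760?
P(15,4) = 15·14·13·12 = 32,760, which equals 32,760.
Final answer: Yes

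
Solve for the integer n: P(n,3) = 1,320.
12
P(n,3) = n(n−1)(n−2) is increasing in n; n(n−1)(n−2) ≈ (n−1)^3 = 1,320 gives n ≈ 12.0. Check: P(10,3) = 720, P(11,3) = 990, P(12,3) = 1,320 ✓. So n = 12.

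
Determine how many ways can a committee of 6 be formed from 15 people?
C(15,6) = 15! / (6! × (15-6)!)
         = 15! / (6! × 9!)
         = 5,005

Answer: 5,005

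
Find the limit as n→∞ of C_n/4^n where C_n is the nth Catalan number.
0

Solution: C_n ~ 4^n/(n^(3/2)√π), so n^0·C_n/4^n ~ n^(0 − 3/2)/√π → 0.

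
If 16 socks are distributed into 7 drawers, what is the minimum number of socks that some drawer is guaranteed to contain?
Pigeonhole: ⌈16/7⌉ = 3.

Answer: 3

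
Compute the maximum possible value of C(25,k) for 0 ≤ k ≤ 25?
5,200,300

Working:
Maximum at k = 12 or k = 13: C(25,12) = 5,200,300.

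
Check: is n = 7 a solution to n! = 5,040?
Yes

7! = 7·6! = 7·720 = 5,040, which equals 5,040.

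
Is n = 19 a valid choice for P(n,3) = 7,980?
No

Reasoning: P(19,3) = 19·18·17 = 5,814, which does not equal 7,980.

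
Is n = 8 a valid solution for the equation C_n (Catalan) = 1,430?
Yes
C_8 = C(16,8)/(8+1) = 12,870/9 = 1,430, which equals 1,430.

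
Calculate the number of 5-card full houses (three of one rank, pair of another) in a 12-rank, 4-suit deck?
3,168
Triple rank: 12. Triple suits: C(4,3)=4. Pair rank: 11. Pair suits: C(4,2)=6. Total: 3,168.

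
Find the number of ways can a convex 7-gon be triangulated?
42

Explanation: Using the Catalan number formula: C_n = C(2n, n) / (n+1)
C_5 = C(10, 5) / (5+1)
     = 252 / 6
     = 42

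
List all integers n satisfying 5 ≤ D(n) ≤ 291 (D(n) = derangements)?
4, 5, 6

Working:
Using D(n) = (n−1)[D(n−1) + D(n−2)] with D(1)=0, D(2)=1: D(3)=2; D(4)=9; D(5)=44; D(6)=265; D(7)=1,854. So valid n = 4, 5, 6.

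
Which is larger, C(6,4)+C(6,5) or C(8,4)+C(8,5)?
First=21, Second=126.

Answer: C(8,4)+C(8,5)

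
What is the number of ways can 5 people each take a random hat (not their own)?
Using D(n) = (n-1)[D(n-1) + D(n-2)]:
D(5) = (5-1) × [D(4) + D(3)]
      = 4 × [9 + 2]
      = 4 × 11
      = 44
Final answer: 44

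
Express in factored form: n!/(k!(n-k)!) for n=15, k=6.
C(15,6) = 5,005

Solution: This is the binomial coefficient C(15,6) = 5,005.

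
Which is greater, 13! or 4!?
13!

Working:
13!=6,227,020,800, 4!=24. 13! > 4!.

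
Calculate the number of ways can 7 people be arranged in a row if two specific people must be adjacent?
1,440

Working:
Treat pair as unit: (7-1)! arrangements × 2 internal orders = 1,440.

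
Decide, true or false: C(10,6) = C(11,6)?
False

Explanation: LHS = C(10,6) = 210; RHS = C(11,6) = 462. 210 ≠ 462, so the statement does not hold.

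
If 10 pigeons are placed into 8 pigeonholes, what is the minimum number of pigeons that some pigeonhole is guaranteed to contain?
2

Working:
Pigeonhole: ⌈10/8⌉ = 2.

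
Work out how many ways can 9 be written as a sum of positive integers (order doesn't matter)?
30

Explanation: Pentagonal recurrence p(n) = p(n−1) + p(n−2) − p(n−5) − p(n−7) + …: p(9) = p(8) + p(7) − p(4) − p(2) = 22 + 15 − 5 − 2 = 30.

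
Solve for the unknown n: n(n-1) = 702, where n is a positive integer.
27

Working:
n² − n − 702 = 0, so n = (1 ± √(1 + 4·702))/2 = (1 ± √2,809)/2 = (1 ± 53)/2, i.e. n = 27 or n = -26. Taking the positive root, n = 27 (check: 27×26 = 702).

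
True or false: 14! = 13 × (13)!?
False

14! = 14 × 13! = 87,178,291,200, but 13 × 13! = 80,951,270,400.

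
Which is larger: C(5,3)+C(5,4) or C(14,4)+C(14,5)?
First=15, Second=3,003.
Final answer: C(14,4)+C(14,5)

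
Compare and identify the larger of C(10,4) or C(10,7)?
C(10,4)

Solution: C(10,4)=210, C(10,7)=120.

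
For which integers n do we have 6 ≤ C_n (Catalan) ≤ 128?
C_3=5; C_4=14; C_5=42; C_6=132. So valid n = 4, 5.

Answer: 4, 5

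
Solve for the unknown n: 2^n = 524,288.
19

Reasoning: 524,288 = 1,024 × 512 = 2^10 × 2^9 = 2^19, so n = 19.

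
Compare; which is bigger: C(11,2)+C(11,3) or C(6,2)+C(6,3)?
First=220, Second=35.

Answer: C(11,2)+C(11,3)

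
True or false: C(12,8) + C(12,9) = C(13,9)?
True
Pascal's identity: LHS = 495 + 220 = 715; RHS = C(13,9) = 715. Both sides agree, so the statement holds.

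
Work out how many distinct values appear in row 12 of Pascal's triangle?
7
Row 12 has entries C(12,0)..C(12,12); by symmetry C(12,k)=C(12,12-k), giving 7 distinct values.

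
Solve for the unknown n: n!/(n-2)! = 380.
n!/(n-2)! = n×(n-1), a product of 2 consecutive integers ≈ (n−0.5)^2. 380^(1/2) + 0.5 ≈ 20.0; check n = 20: 20×19 = 380 ✓. So n = 20.
Final answer: 20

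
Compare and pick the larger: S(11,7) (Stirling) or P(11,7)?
P(11,7)

Working:
S(11,7) = 7·S(10,7) + S(10,6) = 7·5,880 + 22,827 = 63,987; P(11,7) = 1,663,200.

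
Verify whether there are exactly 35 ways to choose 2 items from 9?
False

Working:
C(9,2) = 36 ≠ 35.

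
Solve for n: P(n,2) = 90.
P(n,2) = n(n−1) is increasing in n; n(n−1) ≈ (n−0.5)^2 = 90 gives n ≈ 10.0. Check: P(8,2) = 56, P(9,2) = 72, P(10,2) = 90 ✓. So n = 10.
Final answer: 10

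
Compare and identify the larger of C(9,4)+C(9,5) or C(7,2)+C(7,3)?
C(9,4)+C(9,5)

Explanation: First=252, Second=56.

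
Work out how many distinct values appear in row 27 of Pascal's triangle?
14

Working:
Row 27 has entries C(27,0)..C(27,27); by symmetry C(27,k)=C(27,27-k), giving 14 distinct values.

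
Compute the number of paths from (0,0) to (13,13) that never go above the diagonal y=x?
Counted by the Catalan number C_13: C_13 = C(26,13)/(13+1) = 10,400,600/14 = 742,900.

Answer: 742,900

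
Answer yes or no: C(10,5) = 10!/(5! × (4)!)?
No

Explanation: The correct denominator is 5!×5!, giving C(10,5) = 252; the stated RHS is 10!/(5!×4!) = 1,260 ≠ 252, so the statement does not hold.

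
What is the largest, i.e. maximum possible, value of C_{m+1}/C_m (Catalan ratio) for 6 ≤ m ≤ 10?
7/2

Solution: C_{m+1}/C_m = 2(2m+1)/(m+2), which increases with m. Maximum at m = 10: 2·21/12 = 7/2.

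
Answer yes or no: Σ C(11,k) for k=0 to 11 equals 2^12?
No

Reasoning: Binomial theorem: Σ C(11,k) = (1+1)^11 = 2^11 = 2,048; RHS 2^12 = 4,096.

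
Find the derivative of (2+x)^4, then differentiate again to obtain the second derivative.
12(2+x)^2

Solution: First derivative: 4(2+x)^{3}. Second derivative: 4·3·(2+x)^{2} = 12(2+x)^{2}.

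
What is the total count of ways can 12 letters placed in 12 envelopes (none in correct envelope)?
Using D(n) = (n-1)[D(n-1) + D(n-2)]:
D(12) = (12-1) × [D(11) + D(10)]
      = 11 × [14684570 + 1334961]
      = 11 × 16019531
      = 176,214,841

Answer: 176,214,841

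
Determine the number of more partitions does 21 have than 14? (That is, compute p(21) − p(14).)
657

Pentagonal recurrence p(n) = p(n−1) + p(n−2) − p(n−5) − p(n−7) + …: p(21) = p(20) + p(19) − p(16) − p(14) + p(9) + p(6) = 627 + 490 − 231 − 135 + 30 + 11 = 792.
p(14) = p(13) + p(12) − p(9) − p(7) + p(2) = 101 + 77 − 30 − 15 + 2 = 135.
Difference = 792 − 135 = 657.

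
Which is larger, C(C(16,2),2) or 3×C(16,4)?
C(C(16,2),2)

Explanation: C(C(16,2),2)=7,140, 3×C(16,4)=5,460.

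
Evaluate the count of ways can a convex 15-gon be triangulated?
Using the Catalan number formula: C_n = C(2n, n) / (n+1)
C_13 = C(26, 13) / (13+1)
     = 10400600 / 14
     = 742,900

Answer: 742,900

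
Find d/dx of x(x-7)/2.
d/dx[(x-0)(x-7)] = (x-7) + (x-0) = 2x - 7. Dividing by 2 gives (2x - 7)/2.
Final answer: (2x - 7)/2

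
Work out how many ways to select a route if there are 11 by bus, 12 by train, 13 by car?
36

Working:
By the addition principle: 11 + 12 + 13 = 36.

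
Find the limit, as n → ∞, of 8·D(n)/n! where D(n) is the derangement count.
D(n)/n! → 1/e, so 8·D(n)/n! → 8/e.

Answer: 8/e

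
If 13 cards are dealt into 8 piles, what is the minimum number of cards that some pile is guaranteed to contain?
2

Pigeonhole: ⌈13/8⌉ = 2.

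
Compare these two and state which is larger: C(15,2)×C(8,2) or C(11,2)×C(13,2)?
C(11,2)×C(13,2)

Explanation: C(15,2)×C(8,2)=2,940, C(11,2)×C(13,2)=4,290.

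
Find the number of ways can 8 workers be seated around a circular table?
Circular arrangements: (8-1)! = 5,040.

Answer: 5,040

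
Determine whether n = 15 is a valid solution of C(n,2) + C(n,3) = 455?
No

Solution: C(15,2) + C(15,3) = 105 + 455 = 560, which does not equal 455.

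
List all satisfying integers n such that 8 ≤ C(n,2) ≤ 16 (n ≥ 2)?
5, 6

C(4,2)=6; C(5,2)=10; C(6,2)=15; C(7,2)=21. So valid n = 5, 6.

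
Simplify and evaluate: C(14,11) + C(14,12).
455

Reasoning: By Pascal's identity: C(15,12) = 455.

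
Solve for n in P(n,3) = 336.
8

Reasoning: P(n,3) = n(n−1)(n−2) is increasing in n; n(n−1)(n−2) ≈ (n−1)^3 = 336 gives n ≈ 8.0. Check: P(6,3) = 120, P(7,3) = 210, P(8,3) = 336 ✓. So n = 8.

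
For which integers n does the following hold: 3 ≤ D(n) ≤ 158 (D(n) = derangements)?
Using D(n) = (n−1)[D(n−1) + D(n−2)] with D(1)=0, D(2)=1: D(3)=2; D(4)=9; D(5)=44; D(6)=265. So valid n = 4, 5.

Answer: 4, 5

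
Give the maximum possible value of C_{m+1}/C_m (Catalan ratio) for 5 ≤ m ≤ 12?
25/7

Working:
C_{m+1}/C_m = 2(2m+1)/(m+2), which increases with m. Maximum at m = 12: 2·25/14 = 25/7.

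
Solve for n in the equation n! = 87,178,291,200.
14

Solution: n! is strictly increasing. 12! = 479,001,600, 13! = 6,227,020,800, 14! = 87,178,291,200 ✓. So n = 14.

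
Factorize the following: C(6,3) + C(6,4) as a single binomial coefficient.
C(7,4)
By Pascal's identity: C(6,3) + C(6,4) = C(7,4) = 35.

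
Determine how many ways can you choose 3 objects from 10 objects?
C(10,3) = 10! / (3! × (10-3)!)
         = 10! / (3! × 7!)
         = 120

Answer: 120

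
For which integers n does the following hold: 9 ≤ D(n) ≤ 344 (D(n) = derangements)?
4, 5, 6

Working:
Using D(n) = (n−1)[D(n−1) + D(n−2)] with D(1)=0, D(2)=1: D(3)=2; D(4)=9; D(5)=44; D(6)=265; D(7)=1,854. So valid n = 4, 5, 6.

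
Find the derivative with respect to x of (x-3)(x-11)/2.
(2x - 14)/2

d/dx[(x-3)(x-11)] = (x-11) + (x-3) = 2x - 14. Dividing by 2 gives (2x - 14)/2.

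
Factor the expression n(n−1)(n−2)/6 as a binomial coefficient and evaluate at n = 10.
n(n−1)(n−2)/6 = n!/(3!(n−3)!) = C(n,3). At n = 10: C(10,3) = 120.

Answer: C(n,3); C(10,3) = 120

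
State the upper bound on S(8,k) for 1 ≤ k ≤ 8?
1,701

Solution: Row S(8,k) for k = 1..8 (via S(n,k) = k·S(n−1,k) + S(n−1,k−1)): 1, 127, 966, 1,701, 1,050, 266, 28, 1. The row is unimodal; maximum at k = 4: 1,701.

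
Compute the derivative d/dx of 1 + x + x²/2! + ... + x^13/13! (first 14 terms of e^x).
1 + x + x²/2! + ... + x^12/12!

Solution: Differentiating term by term gives the first 13 terms of e^x.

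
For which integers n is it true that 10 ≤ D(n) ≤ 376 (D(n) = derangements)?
5, 6

Explanation: Using D(n) = (n−1)[D(n−1) + D(n−2)] with D(1)=0, D(2)=1: D(4)=9; D(5)=44; D(6)=265; D(7)=1,854. So valid n = 5, 6.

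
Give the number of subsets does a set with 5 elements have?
32

Explanation: Each element can be included or excluded: 2^5 = 32.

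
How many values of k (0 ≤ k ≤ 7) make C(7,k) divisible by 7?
Checking C(7,k) mod 7 for k = 0..7: divisible at k = 1, 2, 3, 4, 5, 6. That's 6 values.

Answer: 6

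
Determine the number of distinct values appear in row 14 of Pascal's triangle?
8

Explanation: Row 14 has entries C(14,0)..C(14,14); by symmetry C(14,k)=C(14,14-k), giving 8 distinct values.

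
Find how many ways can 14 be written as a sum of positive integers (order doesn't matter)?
135

Pentagonal recurrence p(n) = p(n−1) + p(n−2) − p(n−5) − p(n−7) + …: p(14) = p(13) + p(12) − p(9) − p(7) + p(2) = 101 + 77 − 30 − 15 + 2 = 135.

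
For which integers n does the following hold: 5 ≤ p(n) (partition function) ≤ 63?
4, 5, 6, 7, 8, 9, 10, 11

Reasoning: Tabulating p(n) via p(n) = p(n−1) + p(n−2) − p(n−5) − p(n−7) + …: p(3)=3; p(4)=5; p(5)=7; p(6)=11; p(7)=15; p(8)=22; p(9)=30; p(10)=42; p(11)=56; p(12)=77. So valid n = 4, 5, 6, 7, 8, 9, 10, 11.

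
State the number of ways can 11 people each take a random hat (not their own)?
14,684,570

Working:
Using D(n) = (n-1)[D(n-1) + D(n-2)]:
D(11) = (11-1) × [D(10) + D(9)]
      = 10 × [1334961 + 133496]
      = 10 × 1468457
      = 14,684,570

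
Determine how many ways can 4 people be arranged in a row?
24
Arrangements of 4 distinct objects: 4! = 24.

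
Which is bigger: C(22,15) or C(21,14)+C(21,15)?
Equal
By Pascal's identity: C(22,15) = C(21,14)+C(21,15) = 170,544. Equal.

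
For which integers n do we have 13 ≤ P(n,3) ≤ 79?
4, 5

P(3,3)=6; P(4,3)=24; P(5,3)=60; P(6,3)=120. So valid n = 4, 5.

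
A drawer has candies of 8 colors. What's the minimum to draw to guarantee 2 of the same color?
Worst case: 1 of each = 8. One more: 9.

Answer: 9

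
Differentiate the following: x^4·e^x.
(4x^3 + x^4)e^x
Product rule: d/dx[x^4]·e^x + x^4·d/dx[e^x] = 4x^{3}e^x + x^4e^x.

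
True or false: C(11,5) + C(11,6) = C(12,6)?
True

Explanation: Pascal's identity C(n,k) + C(n,k+1) = C(n+1,k+1): 462 + 462 = 924 = C(12,6).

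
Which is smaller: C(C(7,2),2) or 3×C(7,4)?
3×C(7,4)

Reasoning: C(C(7,2),2)=210, 3×C(7,4)=105.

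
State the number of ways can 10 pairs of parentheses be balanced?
16,796

Explanation: Using the Catalan number formula: C_n = C(2n, n) / (n+1)
C_10 = C(20, 10) / (10+1)
     = 184756 / 11
     = 16,796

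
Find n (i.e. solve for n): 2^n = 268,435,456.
28

Reasoning: 268,435,456 = 1,024 × 1,024 × 256 = 2^10 × 2^10 × 2^8 = 2^28, so n = 28.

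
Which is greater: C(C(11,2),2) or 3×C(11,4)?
C(C(11,2),2)

Solution: C(C(11,2),2)=1,485, 3×C(11,4)=990.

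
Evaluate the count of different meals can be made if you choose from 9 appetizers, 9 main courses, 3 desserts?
By the multiplication principle: 9 × 9 × 3 = 243.
Final answer: 243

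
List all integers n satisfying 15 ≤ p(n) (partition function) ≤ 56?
Tabulating p(n) via p(n) = p(n−1) + p(n−2) − p(n−5) − p(n−7) + …: p(6)=11; p(7)=15; p(8)=22; p(9)=30; p(10)=42; p(11)=56; p(12)=77. So valid n = 7, 8, 9, 10, 11.

Answer: 7, 8, 9, 10, 11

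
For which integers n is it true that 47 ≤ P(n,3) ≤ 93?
5

Working:
P(4,3)=24; P(5,3)=60; P(6,3)=120. So valid n = 5.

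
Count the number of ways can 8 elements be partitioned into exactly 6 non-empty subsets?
266

Working:
This equals S(8,6), the Stirling number of the 2nd kind.
Using the Stirling recurrence: S(n,k) = k·S(n-1,k) + S(n-1,k-1)
S(8,6) = 6·S(7,6) + S(7,5)
         = 6·21 + 140
         = 126 + 140
         = 266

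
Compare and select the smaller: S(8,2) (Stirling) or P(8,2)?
S(8,2) = 2·S(7,2) + S(7,1) = 2·63 + 1 = 127; P(8,2) = 56.
Final answer: P(8,2)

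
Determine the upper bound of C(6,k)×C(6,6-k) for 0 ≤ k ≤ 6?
400

Solution: C(6,k)·C(6,6-k) = C(6,k)², maximised at the centre k = 3: C(6,3)² = 400.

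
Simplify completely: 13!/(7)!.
This equals 13×12×...×8 = 1,235,520.

Answer: 1,235,520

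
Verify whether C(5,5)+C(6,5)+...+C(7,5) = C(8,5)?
Hockey stick identity gives Σ = C(8,6) = 28; RHS C(8,5) = 56.
Final answer: False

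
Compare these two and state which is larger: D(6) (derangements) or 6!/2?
6!/2

Solution: D(6) = (6-1)·[D(5) + D(4)] = 5·[44 + 9] = 265; 6!/2 = 720/2 = 360.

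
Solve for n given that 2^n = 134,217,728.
134,217,728 = 1,024 × 1,024 × 128 = 2^10 × 2^10 × 2^7 = 2^27, so n = 27.
Final answer: 27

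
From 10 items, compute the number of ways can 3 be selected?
120

C(10,3) = 10! / (3! × (10-3)!)
         = 10! / (3! × 7!)
         = 120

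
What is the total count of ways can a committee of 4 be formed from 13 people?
715

C(13,4) = 13! / (4! × (13-4)!)
         = 13! / (4! × 9!)
         = 715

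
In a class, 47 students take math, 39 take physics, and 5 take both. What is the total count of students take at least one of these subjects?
81

Working:
|A∪B| = |A|+|B|-|A∩B| = 47+39-5 = 81.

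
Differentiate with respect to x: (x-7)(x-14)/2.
(2x - 21)/2

Reasoning: d/dx[(x-7)(x-14)] = (x-14) + (x-7) = 2x - 21. Dividing by 2 gives (2x - 21)/2.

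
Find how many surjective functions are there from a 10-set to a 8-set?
Onto functions = 8! × S(10,8)
First compute S(10,8) via recurrence:
Using the Stirling recurrence: S(n,k) = k·S(n-1,k) + S(n-1,k-1)
S(10,8) = 8·S(9,8) + S(9,7)
         = 8·36 + 462
         = 288 + 462
         = 750
Then: 40320 × 750 = 30,240,000
Final answer: 30,240,000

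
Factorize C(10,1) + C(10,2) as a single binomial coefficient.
C(11,2)

Solution: By Pascal's identity: C(10,1) + C(10,2) = C(11,2) = 55.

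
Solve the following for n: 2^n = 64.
6

Solution: 2^6 = 64, so n = 6.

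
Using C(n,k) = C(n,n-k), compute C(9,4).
126

Solution: C(9,4) = C(9,5) = 126.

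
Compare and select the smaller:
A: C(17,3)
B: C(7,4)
A=C(17,3)=680, B=C(7,4)=35.

Answer: B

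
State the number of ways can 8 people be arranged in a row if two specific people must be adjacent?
10,080

Explanation: Treat pair as unit: (8-1)! arrangements × 2 internal orders = 10,080.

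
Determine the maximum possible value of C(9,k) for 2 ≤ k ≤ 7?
126

C(9,k) is maximised at the centre of the row: C(9,4) = 126.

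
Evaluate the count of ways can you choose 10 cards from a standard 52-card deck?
15,820,024,220

Explanation: C(52,10) = 15,820,024,220.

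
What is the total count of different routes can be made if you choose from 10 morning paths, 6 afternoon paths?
By the multiplication principle: 10 × 6 = 60.
Final answer: 60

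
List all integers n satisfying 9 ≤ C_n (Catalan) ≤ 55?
4, 5

Solution: C_3=5; C_4=14; C_5=42; C_6=132. So valid n = 4, 5.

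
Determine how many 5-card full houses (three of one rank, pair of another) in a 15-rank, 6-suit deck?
63,000

Explanation: Triple rank: 15. Triple suits: C(6,3)=20. Pair rank: 14. Pair suits: C(6,2)=15. Total: 63,000.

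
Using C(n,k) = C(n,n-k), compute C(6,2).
15

Solution: C(6,2) = C(6,4) = 15.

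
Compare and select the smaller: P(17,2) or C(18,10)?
P(17,2)

P(17,2)=272, C(18,10)=43,758.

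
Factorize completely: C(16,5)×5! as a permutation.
P(16,5)

Explanation: C(16,5)×5! = [16!/(5!(11)!)]×5! = 16!/(11)! = P(16,5) = 524,160.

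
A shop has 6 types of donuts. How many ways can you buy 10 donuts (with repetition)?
Stars and bars: C(10+6-1, 10) = C(15, 10) = 3,003.

Answer: 3,003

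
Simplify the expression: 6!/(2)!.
This equals 6×5×...×3 = 360.

Answer: 360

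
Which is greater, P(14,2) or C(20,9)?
C(20,9)

Explanation: P(14,2)=182, C(20,9)=167,960.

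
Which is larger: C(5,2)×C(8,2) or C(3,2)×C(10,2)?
C(5,2)×C(8,2)

Working:
C(5,2)×C(8,2)=280, C(3,2)×C(10,2)=135.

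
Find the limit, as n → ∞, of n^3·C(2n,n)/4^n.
∞

Reasoning: C(2n,n) ~ 4^n/√(πn), so n^3·C(2n,n)/4^n ~ n^(3 − 1/2)/√π → ∞.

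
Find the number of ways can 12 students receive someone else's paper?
176,214,841

Reasoning: Using D(n) = (n-1)[D(n-1) + D(n-2)]:
D(12) = (12-1) × [D(11) + D(10)]
      = 11 × [14684570 + 1334961]
      = 11 × 16019531
      = 176,214,841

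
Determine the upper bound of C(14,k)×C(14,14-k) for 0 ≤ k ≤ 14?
11,778,624

Solution: C(14,k)·C(14,14-k) = C(14,k)², maximised at the centre k = 7: C(14,7)² = 11,778,624.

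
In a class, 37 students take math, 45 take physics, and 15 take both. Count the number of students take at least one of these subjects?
|A∪B| = |A|+|B|-|A∩B| = 37+45-15 = 67.
Final answer: 67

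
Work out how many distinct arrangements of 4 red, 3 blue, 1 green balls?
280

Working:
Multinomial: 8!/(4! × 3! × 1!) = 280.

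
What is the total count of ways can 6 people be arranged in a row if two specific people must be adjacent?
Treat pair as unit: (6-1)! arrangements × 2 internal orders = 240.

Answer: 240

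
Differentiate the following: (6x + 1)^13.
78(6x + 1)^12

Chain rule: 13(6x+1)^{12} × 6 = 78(6x+1)^{12}.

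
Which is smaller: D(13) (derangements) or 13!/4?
13!/4

D(13) = (13-1)·[D(12) + D(11)] = 12·[176,214,841 + 14,684,570] = 2,290,792,932; 13!/4 = 6,227,020,800/4 = 1,556,755,200.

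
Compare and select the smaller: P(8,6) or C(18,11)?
P(8,6)=20,160, C(18,11)=31,824.
Final answer: P(8,6)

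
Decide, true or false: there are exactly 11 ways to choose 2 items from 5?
False

Reasoning: C(5,2) = 10 ≠ 11.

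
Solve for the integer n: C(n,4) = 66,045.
37

Explanation: C(n,4) = n(n−1)(n−2)(n−3)/4! is increasing in n, and n(n−1)(n−2)(n−3) = 4!·66,045 = 1,585,080 ≈ (n−1.5)^4 gives n ≈ 37.0. Check: C(35,4) = 52,360, C(36,4) = 58,905, C(37,4) = 66,045 ✓. So n = 37.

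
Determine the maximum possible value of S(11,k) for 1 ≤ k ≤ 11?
246,730

Working:
Row S(11,k) for k = 1..11 (via S(n,k) = k·S(n−1,k) + S(n−1,k−1)): 1, 1,023, 28,501, 145,750, 246,730, 179,487, 63,987, 11,880, 1,155, 55, 1. The row is unimodal; maximum at k = 5: 246,730.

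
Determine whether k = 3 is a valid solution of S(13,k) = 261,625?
Yes

Explanation: S(13,3) = 3·S(12,3) + S(12,2) = 3·86,526 + 2,047 = 261,625, which equals 261,625.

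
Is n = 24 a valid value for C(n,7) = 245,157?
No

Reasoning: C(24,7) = 24·23·22·21·20·19·18/7! = 1,744,364,160/5,040 = 346,104, which does not equal 245,157.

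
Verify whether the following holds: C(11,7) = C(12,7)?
LHS = C(11,7) = 330; RHS = C(12,7) = 792. 330 ≠ 792, so the statement does not hold.
Final answer: False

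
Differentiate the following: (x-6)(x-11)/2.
(2x - 17)/2
d/dx[(x-6)(x-11)] = (x-11) + (x-6) = 2x - 17. Dividing by 2 gives (2x - 17)/2.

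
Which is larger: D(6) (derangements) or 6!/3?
D(6) = (6-1)·[D(5) + D(4)] = 5·[44 + 9] = 265; 6!/3 = 720/3 = 240.

Answer: D(6)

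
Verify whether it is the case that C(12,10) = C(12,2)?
True

Working:
Symmetry C(n,k) = C(n,n-k): C(12,10) = 66 and C(12,2) = 66. Both sides agree, so the statement holds.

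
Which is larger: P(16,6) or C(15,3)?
P(16,6)
P(16,6)=5,765,760, C(15,3)=455.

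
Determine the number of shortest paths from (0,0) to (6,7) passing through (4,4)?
700

Working:
To (4,4): C(8,4)=70. From there: C(5,2)=10. Total: 700.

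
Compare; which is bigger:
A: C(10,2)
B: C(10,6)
B

Working:
A=C(10,2)=45, B=C(10,6)=210.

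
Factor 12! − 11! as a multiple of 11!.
12! − 11! = 12·11! − 11! = (12 − 1)·11! = 11 × 11! = 439,084,800.
Final answer: 11 × 11! = 439,084,800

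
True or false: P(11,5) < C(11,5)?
False
P(11,5) = 55,440 and C(11,5) = 462; P(n,r) = r! × C(n,r) so P > C whenever r ≥ 2.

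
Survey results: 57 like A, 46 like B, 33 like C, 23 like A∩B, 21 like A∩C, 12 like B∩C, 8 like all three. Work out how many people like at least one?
88

|A∪B∪C| = 57+46+33-23-21-12+8 = 88.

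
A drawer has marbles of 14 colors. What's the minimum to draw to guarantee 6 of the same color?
71

Working:
Worst case: 5 of each = 70. One more: 71.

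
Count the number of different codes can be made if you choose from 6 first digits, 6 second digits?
By the multiplication principle: 6 × 6 = 36.
Final answer: 36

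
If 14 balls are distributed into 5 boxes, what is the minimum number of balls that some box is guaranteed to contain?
3

Pigeonhole: ⌈14/5⌉ = 3.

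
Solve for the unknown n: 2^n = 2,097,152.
21

Explanation: 2,097,152 = 1,024 × 1,024 × 2 = 2^10 × 2^10 × 2^1 = 2^21, so n = 21.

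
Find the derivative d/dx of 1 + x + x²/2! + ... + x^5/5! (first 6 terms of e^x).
Differentiating term by term gives the first 5 terms of e^x.

Answer: 1 + x + x²/2! + ... + x^4/4!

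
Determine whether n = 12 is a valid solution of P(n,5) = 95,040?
Yes
P(12,5) = 12·11·10·9·8 = 95,040, which equals 95,040.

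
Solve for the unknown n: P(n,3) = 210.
P(n,3) = n(n−1)(n−2) is increasing in n; n(n−1)(n−2) ≈ (n−1)^3 = 210 gives n ≈ 6.9. Check: P(5,3) = 60, P(6,3) = 120, P(7,3) = 210 ✓. So n = 7.

Answer: 7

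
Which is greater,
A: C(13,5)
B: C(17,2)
A

Explanation: A=C(13,5)=1,287, B=C(17,2)=136.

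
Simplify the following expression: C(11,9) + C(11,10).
66

Explanation: By Pascal's identity: C(12,10) = 66.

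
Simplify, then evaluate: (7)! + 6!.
5,760

Solution: (7)! + 6! = (7)·6! + 6! = (7+1)·6! = 8·6! = 5,760.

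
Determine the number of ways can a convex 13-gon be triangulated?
58,786

Working:
Using the Catalan number formula: C_n = C(2n, n) / (n+1)
C_11 = C(22, 11) / (11+1)
     = 705432 / 12
     = 58,786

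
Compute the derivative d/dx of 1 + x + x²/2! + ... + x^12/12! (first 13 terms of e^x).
Differentiating term by term gives the first 12 terms of e^x.
Final answer: 1 + x + x²/2! + ... + x^11/11!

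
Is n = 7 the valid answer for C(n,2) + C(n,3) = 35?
C(7,2) + C(7,3) = 21 + 35 = 56, which does not equal 35.
Final answer: No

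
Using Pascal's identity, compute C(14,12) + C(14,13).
105
C(14,12) + C(14,13) = C(15,13) = 105.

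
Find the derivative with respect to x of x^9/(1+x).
(9x^8(1+x) - x^9)/(1+x)²

Reasoning: Quotient rule: [9x^{8}(1+x) - x^9]/(1+x)².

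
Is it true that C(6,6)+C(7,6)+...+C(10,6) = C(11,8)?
False

Hockey stick identity gives Σ = C(11,7) = 330; RHS C(11,8) = 165.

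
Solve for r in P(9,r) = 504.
P(9,r) = 9·8·…·(9−r+1), a product of r factors. Multiplying down from 9: 9 = 9; 9·8 = 72; 9·8·7 = 504 ✓ (3 factors). So r = 3.

Answer: 3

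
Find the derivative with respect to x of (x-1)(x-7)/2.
(2x - 8)/2
d/dx[(x-1)(x-7)] = (x-7) + (x-1) = 2x - 8. Dividing by 2 gives (2x - 8)/2.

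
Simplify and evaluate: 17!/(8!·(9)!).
24,310

Solution: This is C(17,8) = 24,310.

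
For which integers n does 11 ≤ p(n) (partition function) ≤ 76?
6, 7, 8, 9, 10, 11

Reasoning: Tabulating p(n) via p(n) = p(n−1) + p(n−2) − p(n−5) − p(n−7) + …: p(5)=7; p(6)=11; p(7)=15; p(8)=22; p(9)=30; p(10)=42; p(11)=56; p(12)=77. So valid n = 6, 7, 8, 9, 10, 11.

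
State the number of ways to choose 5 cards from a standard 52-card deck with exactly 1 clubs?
1,069,263

Explanation: 13 clubs and 39 non-clubs: C(13,1) × C(39,4) = 13 × 82251 = 1,069,263.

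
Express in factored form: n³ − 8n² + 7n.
n(n − 1)(n − 7)

Working:
n³ − 8n² + 7n = n(n² − 8n + 7) = n(n − 1)(n − 7).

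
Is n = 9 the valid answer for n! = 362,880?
Yes

Solution: 9! = 9·8! = 9·40,320 = 362,880, which equals 362,880.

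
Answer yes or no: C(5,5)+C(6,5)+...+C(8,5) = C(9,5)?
No
Hockey stick identity gives Σ = C(9,6) = 84; RHS C(9,5) = 126.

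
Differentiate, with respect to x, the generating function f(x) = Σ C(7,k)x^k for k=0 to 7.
Term-by-term differentiation gives Σ k·C(7,k)x^{k-1} for k=1 to 7.

Answer: Σ k·C(7,k)x^(k-1) for k=1 to 7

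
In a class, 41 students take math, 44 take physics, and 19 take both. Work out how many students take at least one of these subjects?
66
|A∪B| = |A|+|B|-|A∩B| = 41+44-19 = 66.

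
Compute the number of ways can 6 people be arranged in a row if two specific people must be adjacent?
240

Working:
Treat pair as unit: (6-1)! arrangements × 2 internal orders = 240.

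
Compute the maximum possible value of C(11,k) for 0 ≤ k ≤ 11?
462

Working:
Maximum at k = 5 or k = 6: C(11,5) = 462.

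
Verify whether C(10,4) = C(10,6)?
True

Solution: Symmetry C(n,k) = C(n,n-k): C(10,4) = 210 and C(10,6) = 210. Both sides agree, so the statement holds.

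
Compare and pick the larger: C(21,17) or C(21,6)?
C(21,6)
C(21,17)=5,985, C(21,6)=54,264.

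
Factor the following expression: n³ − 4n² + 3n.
n³ − 4n² + 3n = n(n² − 4n + 3) = n(n − 1)(n − 3).
Final answer: n(n − 1)(n − 3)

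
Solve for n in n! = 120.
5

n! is strictly increasing. 3! = 6, 4! = 24, 5! = 120 ✓. So n = 5.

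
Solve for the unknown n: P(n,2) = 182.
14

P(n,2) = n(n−1) is increasing in n; n(n−1) ≈ (n−0.5)^2 = 182 gives n ≈ 14.0. Check: P(12,2) = 132, P(13,2) = 156, P(14,2) = 182 ✓. So n = 14.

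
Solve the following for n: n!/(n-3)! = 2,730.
15

Working:
n!/(n-3)! = n×(n-1)×(n-2), a product of 3 consecutive integers ≈ (n−1)^3. 2,730^(1/3) + 1 ≈ 15.0; check n = 15: 15×14×13 = 2,730 ✓. So n = 15.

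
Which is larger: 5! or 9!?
9!

5!=120, 9!=362,880. 9! > 5!.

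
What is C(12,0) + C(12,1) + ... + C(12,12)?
4,096
Sum of binomial coefficients = 2^12 = 4,096.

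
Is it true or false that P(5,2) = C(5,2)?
False

Reasoning: P(5,2) = 20 but C(5,2) = 10; they differ by a factor of 2! = 2, so the statement does not hold.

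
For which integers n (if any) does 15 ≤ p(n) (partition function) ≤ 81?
7, 8, 9, 10, 11, 12

Working:
Tabulating p(n) via p(n) = p(n−1) + p(n−2) − p(n−5) − p(n−7) + …: p(6)=11; p(7)=15; p(8)=22; p(9)=30; p(10)=42; p(11)=56; p(12)=77; p(13)=101. So valid n = 7, 8, 9, 10, 11, 12.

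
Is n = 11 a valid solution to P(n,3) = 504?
No

Explanation: P(11,3) = 11·10·9 = 990, which does not equal 504.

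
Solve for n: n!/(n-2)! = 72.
n!/(n-2)! = n×(n-1), a product of 2 consecutive integers ≈ (n−0.5)^2. 72^(1/2) + 0.5 ≈ 9.0; check n = 9: 9×8 = 72 ✓. So n = 9.
Final answer: 9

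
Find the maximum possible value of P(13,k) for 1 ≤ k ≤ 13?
6,227,020,800

Reasoning: P(13,k) increases in k, so maximum at k = 13: 13! = 6,227,020,800.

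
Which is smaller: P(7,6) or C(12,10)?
P(7,6)=5,040, C(12,10)=66.
Final answer: C(12,10)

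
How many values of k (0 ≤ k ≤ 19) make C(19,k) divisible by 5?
0

Solution: Checking C(19,k) mod 5 for k = 0..19: none are divisible by 5. Count = 0.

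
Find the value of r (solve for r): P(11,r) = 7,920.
P(11,r) = 11·10·…·(11−r+1), a product of r factors. Multiplying down from 11: 11 = 11; 11·10 = 110; 11·10·9 = 990; 11·10·9·8 = 7,920 ✓ (4 factors). So r = 4.

Answer: 4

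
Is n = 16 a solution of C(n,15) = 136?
No
C(16,15) = 16·15·14·13·12·11·10·9·8·7·6·5·4·3·2/15! = 20,922,789,888,000/1,307,674,368,000 = 16, which does not equal 136.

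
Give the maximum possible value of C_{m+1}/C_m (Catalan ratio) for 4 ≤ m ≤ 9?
38/11
C_{m+1}/C_m = 2(2m+1)/(m+2), which increases with m. Maximum at m = 9: 2·19/11 = 38/11.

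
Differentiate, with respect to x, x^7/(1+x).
(7x^6(1+x) - x^7)/(1+x)²

Reasoning: Quotient rule: [7x^{6}(1+x) - x^7]/(1+x)².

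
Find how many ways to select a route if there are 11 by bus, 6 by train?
17

By the addition principle: 11 + 6 = 17.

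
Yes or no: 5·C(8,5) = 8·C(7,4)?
Yes
Absorption identity k·C(n,k) = n·C(n-1,k-1). LHS = 5·56 = 280; RHS = 8·35 = 280.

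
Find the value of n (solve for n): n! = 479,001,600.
12
n! is strictly increasing. 10! = 3,628,800, 11! = 39,916,800, 12! = 479,001,600 ✓. So n = 12.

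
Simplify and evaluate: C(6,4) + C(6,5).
21

By Pascal's identity: C(7,5) = 21.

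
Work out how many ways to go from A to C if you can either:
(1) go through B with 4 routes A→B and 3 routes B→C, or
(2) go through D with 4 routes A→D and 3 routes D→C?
24

Working:
Route via B: 4×3=12. Route via D: 4×3=12. Total: 24.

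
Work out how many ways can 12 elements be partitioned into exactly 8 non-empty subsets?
This equals S(12,8), the Stirling number of the 2nd kind.
Using the Stirling recurrence: S(n,k) = k·S(n-1,k) + S(n-1,k-1)
S(12,8) = 8·S(11,8) + S(11,7)
         = 8·11880 + 63987
         = 95040 + 63987
         = 159,027
Final answer: 159,027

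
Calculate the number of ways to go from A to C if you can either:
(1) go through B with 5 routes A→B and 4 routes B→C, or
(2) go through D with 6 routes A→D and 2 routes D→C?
32
Route via B: 5×4=20. Route via D: 6×2=12. Total: 32.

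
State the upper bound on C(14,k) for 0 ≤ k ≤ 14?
3,432

Reasoning: Maximum at k = 7: C(14,7) = 3,432.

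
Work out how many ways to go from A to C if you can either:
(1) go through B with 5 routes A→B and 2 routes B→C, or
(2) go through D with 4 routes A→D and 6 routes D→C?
34

Explanation: Route via B: 5×2=10. Route via D: 4×6=24. Total: 34.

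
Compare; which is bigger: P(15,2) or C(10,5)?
C(10,5)

Explanation: P(15,2)=210, C(10,5)=252.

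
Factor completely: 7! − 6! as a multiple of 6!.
6 × 6! = 4,320

Explanation: 7! − 6! = 7·6! − 6! = (7 − 1)·6! = 6 × 6! = 4,320.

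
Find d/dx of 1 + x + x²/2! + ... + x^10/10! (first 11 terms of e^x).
1 + x + x²/2! + ... + x^9/9!
Differentiating term by term gives the first 10 terms of e^x.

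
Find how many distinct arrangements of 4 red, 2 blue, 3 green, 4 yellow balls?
900,900

Reasoning: Multinomial: 13!/(4! × 2! × 3! × 4!) = 900,900.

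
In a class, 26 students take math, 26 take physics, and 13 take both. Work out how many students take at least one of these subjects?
39

Solution: |A∪B| = |A|+|B|-|A∩B| = 26+26-13 = 39.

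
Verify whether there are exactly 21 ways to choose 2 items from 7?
True

Working:
C(7,2) = 21.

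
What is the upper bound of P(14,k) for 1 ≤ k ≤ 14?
P(14,k) increases in k, so maximum at k = 14: 14! = 87,178,291,200.

Answer: 87,178,291,200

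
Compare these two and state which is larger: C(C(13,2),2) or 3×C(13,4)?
C(C(13,2),2)

Explanation: C(C(13,2),2)=3,003, 3×C(13,4)=2,145.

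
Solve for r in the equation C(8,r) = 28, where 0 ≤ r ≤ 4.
2

C(8,r) is increasing for 0 ≤ r ≤ 4. Stepping up (C(8,r+1) = C(8,r)·(8−r)/(r+1)): C(8,1) = 8, C(8,2) = 28 ✓. So r = 2.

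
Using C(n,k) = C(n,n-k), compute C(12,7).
792

Reasoning: C(12,7) = C(12,5) = 792.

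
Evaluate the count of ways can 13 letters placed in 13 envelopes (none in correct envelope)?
2,290,792,932
Using D(n) = (n-1)[D(n-1) + D(n-2)]:
D(13) = (13-1) × [D(12) + D(11)]
      = 12 × [176214841 + 14684570]
      = 12 × 190899411
      = 2,290,792,932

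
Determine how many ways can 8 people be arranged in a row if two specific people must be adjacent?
Treat pair as unit: (8-1)! arrangements × 2 internal orders = 10,080.

Answer: 10,080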